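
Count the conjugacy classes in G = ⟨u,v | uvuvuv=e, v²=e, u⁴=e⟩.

The conjugacy classes (representative and size) are:
  [e] (size 1), [u³] (size 6), [u²vu²v] (size 3), [uvu³] (size 6), [vu³] (size 8).
Class equation: 1 + 6 + 3 + 6 + 8 = 24 = |G|. So G has 5 conjugacy classes.

Answer: 5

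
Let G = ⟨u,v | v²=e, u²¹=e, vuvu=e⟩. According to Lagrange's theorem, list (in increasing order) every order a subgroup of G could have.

|G| = 42 = 2 · 3 · 7. By Lagrange's theorem the order of any subgroup divides 42; the divisors of 42 are 1, 2, 3, 6, 7, 14, 21, 42.

Answer: 1, 2, 3, 6, 7, 14, 21, 42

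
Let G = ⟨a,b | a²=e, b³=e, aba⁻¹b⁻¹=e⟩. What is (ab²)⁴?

Compute successive powers of (ab²), reducing at each step:
  (ab²)²: (ab²) · a = b²;   (b²) · b² = b
  (ab²)³: b · a = ab;   (ab) · b² = a
  (ab²)⁴: a · a = e;   e · b² = b²

Answer: b²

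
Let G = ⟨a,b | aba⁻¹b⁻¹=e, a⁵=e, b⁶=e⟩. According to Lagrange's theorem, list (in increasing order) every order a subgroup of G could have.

|G| = 30 = 2 · 3 · 5. By Lagrange's theorem the order of any subgroup divides 30; the divisors of 30 are 1, 2, 3, 5, 6, 10, 15, 30.

Answer: 1, 2, 3, 5, 6, 10, 15, 30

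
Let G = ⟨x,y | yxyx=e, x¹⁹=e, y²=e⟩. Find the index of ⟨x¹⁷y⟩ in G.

First find ord(x¹⁷y) by computing successive powers:
  (x¹⁷y)¹ = x¹⁷y, (x¹⁷y)² = e.
So |⟨x¹⁷y⟩| = ord(x¹⁷y) = 2. With |G| = 38, by Lagrange [G : ⟨x¹⁷y⟩] = 38/2 = 19.

Answer: 19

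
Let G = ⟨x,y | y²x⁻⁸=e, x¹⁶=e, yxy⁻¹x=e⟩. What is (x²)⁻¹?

The order of (x²) is 8 (smallest k with (x²)ᵏ = e), so (x²)⁻¹ = (x²)⁷ = x¹⁴.
Check: (x²) · (x¹⁴) → (x²) · x¹⁴ = e, giving e as required.

Answer: x¹⁴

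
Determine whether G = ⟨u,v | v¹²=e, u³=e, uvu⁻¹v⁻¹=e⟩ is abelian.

Each pair of generators commutes: u·v = uv = v·u. Since the generators pairwise commute, every element of G commutes with every other, so G is abelian.

Answer: Yes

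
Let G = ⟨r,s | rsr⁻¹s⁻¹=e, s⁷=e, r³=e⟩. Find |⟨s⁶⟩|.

|⟨s⁶⟩| equals the order of s⁶. Compute successive powers until reaching e:
  (s⁶)¹ = s⁶, (s⁶)² = s⁵, (s⁶)³ = s⁴, (s⁶)⁴ = s³, (s⁶)⁵ = s², (s⁶)⁶ = s, (s⁶)⁷ = e.
The smallest positive k with (s⁶)ᵏ = e is 7, so |⟨s⁶⟩| = 7.

Answer: 7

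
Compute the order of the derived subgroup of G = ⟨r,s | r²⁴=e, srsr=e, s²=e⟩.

G' = [G, G] is generated by all commutators. The generator-pair commutators are: [r, s] = r².
The subgroup they normally generate is {e, r², r⁴, r⁶, r⁸, r¹⁰, r¹², r¹⁴, r¹⁶, r¹⁸, r²⁰, r²²}, of order 12.
Check: |G/G'| = 48/12 = 4 is the order of the abelianisation.

Answer: 12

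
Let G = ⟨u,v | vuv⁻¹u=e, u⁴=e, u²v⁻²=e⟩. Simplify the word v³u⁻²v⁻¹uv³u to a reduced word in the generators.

Multiply left to right, reducing at each step:
  (v⁻¹) · u⁻² = v
  v · v⁻¹ = e
  e · u = u
  u · v³ = uv⁻¹
  (uv⁻¹) · u = v⁻¹

Answer: v⁻¹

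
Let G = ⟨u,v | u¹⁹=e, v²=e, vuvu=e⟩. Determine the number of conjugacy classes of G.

The conjugacy classes (representative and size) are:
  [e] (size 1), [u¹⁸] (size 2), [u²] (size 2), [u¹⁶] (size 2), [u⁴] (size 2), [u¹⁴] (size 2), [u¹³] (size 2), [u¹²] (size 2), [u⁸] (size 2), [u⁹] (size 2), [v] (size 19).
Class equation: 1 + 2 + 2 + 2 + 2 + 2 + 2 + 2 + 2 + 2 + 19 = 38 = |G|. So G has 11 conjugacy classes.

Answer: 11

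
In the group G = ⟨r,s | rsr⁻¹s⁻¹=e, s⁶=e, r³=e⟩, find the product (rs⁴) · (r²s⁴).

Compute (rs⁴) · (r²s⁴) by multiplying left to right and reducing via the relations at each step:
  (rs⁴) · r² = s⁴
  (s⁴) · s⁴ = s²

Answer: s²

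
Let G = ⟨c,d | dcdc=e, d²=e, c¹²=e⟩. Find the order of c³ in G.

Compute successive powers until reaching e:
  (c³)¹ = c³, (c³)² = c⁶, (c³)³ = c⁹, (c³)⁴ = e.
The smallest positive k with (c³)ᵏ = e is 4.

Answer: 4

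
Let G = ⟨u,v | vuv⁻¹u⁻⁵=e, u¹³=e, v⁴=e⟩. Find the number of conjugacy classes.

The conjugacy classes (representative and size) are:
  [e] (size 1), [u] (size 4), [u²] (size 4), [u⁹] (size 4), [u¹²v] (size 13), [u⁴v²] (size 13), [u¹²v³] (size 13).
Class equation: 1 + 4 + 4 + 4 + 13 + 13 + 13 = 52 = |G|. So G has 7 conjugacy classes.

Answer: 7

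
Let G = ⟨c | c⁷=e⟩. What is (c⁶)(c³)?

Compute (c⁶) · (c³) by multiplying left to right and reducing via the relations at each step:
  (c⁶) · c³ = c²

Answer: c²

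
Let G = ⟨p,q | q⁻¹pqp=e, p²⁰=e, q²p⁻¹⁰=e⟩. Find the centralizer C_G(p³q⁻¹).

⟨p³q⁻¹⟩ ⊆ C_G(p³q⁻¹) since powers of p³q⁻¹ commute with p³q⁻¹; so |C_G(p³q⁻¹)| ≥ |⟨p³q⁻¹⟩| = 4.
By orbit–stabilizer, |C_G(p³q⁻¹)| = |G| / |conj. class of p³q⁻¹| = 40 / 10 = 4.
The 4 elements commuting with p³q⁻¹ are {e, p¹⁰, p³q, p³q⁻¹}.

Answer: {e, p¹⁰, p³q, p³q⁻¹}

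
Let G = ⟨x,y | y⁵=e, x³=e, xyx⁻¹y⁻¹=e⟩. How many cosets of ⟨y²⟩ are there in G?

First find ord(y²) by computing successive powers:
  (y²)¹ = y², (y²)² = y⁴, (y²)³ = y, (y²)⁴ = y³, (y²)⁵ = e.
So |⟨y²⟩| = ord(y²) = 5. With |G| = 15, by Lagrange [G : ⟨y²⟩] = 15/5 = 3.

Answer: 3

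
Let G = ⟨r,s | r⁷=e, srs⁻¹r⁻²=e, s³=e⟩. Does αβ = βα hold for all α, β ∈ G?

r·s = rs but s·r = r²s, so r·s ≠ s·r and G is not abelian.

Answer: No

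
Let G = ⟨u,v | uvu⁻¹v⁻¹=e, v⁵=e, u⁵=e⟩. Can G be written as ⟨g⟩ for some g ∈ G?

|G| = 25, but the maximum element order in G is 5 < 25. No single element generates all of G, so G is not cyclic.

Answer: No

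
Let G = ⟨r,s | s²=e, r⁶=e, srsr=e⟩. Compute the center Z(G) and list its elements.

An element z ∈ Z(G) iff z commutes with every generator.
For example r³ is central: (r³)·r = r⁴ = r·(r³); (r³)·s = r³s = s·(r³).
Whereas r ∉ Z(G) since r·s = rs ≠ r⁵s = s·r.
Checking each of the 12 elements this way gives Z(G) = {e, r³}, of order 2.

Answer: {e, r³}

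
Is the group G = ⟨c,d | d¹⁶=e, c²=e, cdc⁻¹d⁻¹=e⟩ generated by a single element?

|G| = 32, but the maximum element order in G is 16 < 32. No single element generates all of G, so G is not cyclic.

Answer: No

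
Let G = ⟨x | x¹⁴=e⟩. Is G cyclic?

|G| = 14. The element x has order 14 (its powers give 14 distinct elements), so ⟨x⟩ = G and G is cyclic.

Answer: Yes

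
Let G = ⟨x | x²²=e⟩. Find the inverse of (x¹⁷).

The order of (x¹⁷) is 22 (smallest k with (x¹⁷)ᵏ = e), so (x¹⁷)⁻¹ = (x¹⁷)²¹ = x⁵.
Check: (x¹⁷) · (x⁵) → (x¹⁷) · x⁵ = e, giving e as required.

Answer: x⁵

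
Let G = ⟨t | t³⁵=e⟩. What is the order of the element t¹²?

Compute successive powers until reaching e:
  (t¹²)¹ = t¹², (t¹²)² = t²⁴, (t¹²)³ = t, (t¹²)⁴ = t¹³, (t¹²)⁵ = t²⁵, (t¹²)⁶ = t², (t¹²)⁷ = t¹⁴, (t¹²)⁸ = t²⁶, (t¹²)⁹ = t³, (t¹²)¹⁰ = t¹⁵, (t¹²)¹¹ = t²⁷, (t¹²)¹² = t⁴, (t¹²)¹³ = t¹⁶, (t¹²)¹⁴ = t²⁸, (t¹²)¹⁵ = t⁵, (t¹²)¹⁶ = t¹⁷, (t¹²)¹⁷ = t²⁹, (t¹²)¹⁸ = t⁶, (t¹²)¹⁹ = t¹⁸, (t¹²)²⁰ = t³⁰, (t¹²)²¹ = t⁷, (t¹²)²² = t¹⁹, (t¹²)²³ = t³¹, (t¹²)²⁴ = t⁸, (t¹²)²⁵ = t²⁰, (t¹²)²⁶ = t³², (t¹²)²⁷ = t⁹, (t¹²)²⁸ = t²¹, (t¹²)²⁹ = t³³, (t¹²)³⁰ = t¹⁰, (t¹²)³¹ = t²², (t¹²)³² = t³⁴, (t¹²)³³ = t¹¹, (t¹²)³⁴ = t²³, (t¹²)³⁵ = e.
The smallest positive k with (t¹²)ᵏ = e is 35.

Answer: 35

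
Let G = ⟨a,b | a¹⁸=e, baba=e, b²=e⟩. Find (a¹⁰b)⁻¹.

The order of (a¹⁰b) is 2 (smallest k with (a¹⁰b)ᵏ = e), so (a¹⁰b)⁻¹ = (a¹⁰b)¹ = a¹⁰b.
Check: (a¹⁰b) · (a¹⁰b) → (a¹⁰b) · a¹⁰ = b;   b · b = e, giving e as required.

Answer: a¹⁰b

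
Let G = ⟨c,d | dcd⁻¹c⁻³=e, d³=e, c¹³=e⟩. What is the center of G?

An element z ∈ Z(G) iff z commutes with every generator.
For example e is central: e·c = c = c·e; e·d = d = d·e.
Whereas c ∉ Z(G) since c·d = cd ≠ c³d = d·c.
Checking each of the 39 elements this way gives Z(G) = {e}, of order 1.

Answer: {e}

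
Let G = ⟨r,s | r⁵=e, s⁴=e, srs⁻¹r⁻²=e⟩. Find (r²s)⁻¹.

The order of (r²s) is 4 (smallest k with (r²s)ᵏ = e), so (r²s)⁻¹ = (r²s)³ = r⁴s³.
Check: (r²s) · (r⁴s³) → (r²s) · r⁴ = s;   s · s³ = e, giving e as required.

Answer: r⁴s³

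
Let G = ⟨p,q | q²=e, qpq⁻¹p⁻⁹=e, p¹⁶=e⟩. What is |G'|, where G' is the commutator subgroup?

G' = [G, G] is generated by all commutators. The generator-pair commutators are: [p, q] = p⁸.
The subgroup they normally generate is {e, p⁸}, of order 2.
Check: |G/G'| = 32/2 = 16 is the order of the abelianisation.

Answer: 2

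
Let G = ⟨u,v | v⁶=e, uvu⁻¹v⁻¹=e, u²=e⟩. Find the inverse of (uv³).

The order of (uv³) is 2 (smallest k with (uv³)ᵏ = e), so (uv³)⁻¹ = (uv³)¹ = uv³.
Check: (uv³) · (uv³) → (uv³) · u = v³;   (v³) · v³ = e, giving e as required.

Answer: uv³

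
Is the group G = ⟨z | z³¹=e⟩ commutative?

G has a single generator, so G is cyclic and hence abelian.

Answer: Yes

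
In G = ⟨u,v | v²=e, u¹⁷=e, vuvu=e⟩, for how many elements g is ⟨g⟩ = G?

⟨g⟩ = G would require ord(g) = |G| = 34, but the maximum element order in G is 17 < 34. So G is not cyclic and no single element generates it: the count is 0.

Answer: 0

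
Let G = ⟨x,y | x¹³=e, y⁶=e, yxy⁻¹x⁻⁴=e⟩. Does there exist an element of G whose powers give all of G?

Every cyclic group is abelian. But x·y = xy while y·x = x⁴y, so x·y ≠ y·x and G is not abelian. Hence G is not cyclic.

Answer: No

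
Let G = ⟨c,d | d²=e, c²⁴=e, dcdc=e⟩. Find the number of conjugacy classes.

The conjugacy classes (representative and size) are:
  [e] (size 1), [c²³] (size 2), [c²] (size 2), [c³] (size 2), [c²⁰] (size 2), [c¹⁹] (size 2), [c⁶] (size 2), [c⁷] (size 2), [c⁸] (size 2), [c⁹] (size 2), [c¹⁴] (size 2), [c¹¹] (size 2), [c¹²] (size 1), [c⁴d] (size 12), [c⁵d] (size 12).
Class equation: 1 + 2 + 2 + 2 + 2 + 2 + 2 + 2 + 2 + 2 + 2 + 2 + 1 + 12 + 12 = 48 = |G|. So G has 15 conjugacy classes.

Answer: 15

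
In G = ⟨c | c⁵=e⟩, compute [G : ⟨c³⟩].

First find ord(c³) by computing successive powers:
  (c³)¹ = c³, (c³)² = c, (c³)³ = c⁴, (c³)⁴ = c², (c³)⁵ = e.
So |⟨c³⟩| = ord(c³) = 5. With |G| = 5, by Lagrange [G : ⟨c³⟩] = 5/5 = 1.

Answer: 1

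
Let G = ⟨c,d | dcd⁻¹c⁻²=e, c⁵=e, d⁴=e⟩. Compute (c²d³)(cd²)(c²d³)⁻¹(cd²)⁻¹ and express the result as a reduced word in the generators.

[(c²d³), (cd²)] = (c²d³)·(cd²)·(c²d³)⁻¹·(cd²)⁻¹.
  (c²d³) · (cd²) = d
  d · (cd) = c²d²
  (c²d²) · (cd²) = c

Answer: c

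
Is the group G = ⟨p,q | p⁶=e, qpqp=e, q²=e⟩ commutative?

p·q = pq but q·p = p⁵q, so p·q ≠ q·p and G is not abelian.

Answer: No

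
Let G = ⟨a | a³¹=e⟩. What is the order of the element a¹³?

Compute successive powers until reaching e:
  (a¹³)¹ = a¹³, (a¹³)² = a²⁶, (a¹³)³ = a⁸, (a¹³)⁴ = a²¹, (a¹³)⁵ = a³, (a¹³)⁶ = a¹⁶, (a¹³)⁷ = a²⁹, (a¹³)⁸ = a¹¹, (a¹³)⁹ = a²⁴, (a¹³)¹⁰ = a⁶, (a¹³)¹¹ = a¹⁹, (a¹³)¹² = a, (a¹³)¹³ = a¹⁴, (a¹³)¹⁴ = a²⁷, (a¹³)¹⁵ = a⁹, (a¹³)¹⁶ = a²², (a¹³)¹⁷ = a⁴, (a¹³)¹⁸ = a¹⁷, (a¹³)¹⁹ = a³⁰, (a¹³)²⁰ = a¹², (a¹³)²¹ = a²⁵, (a¹³)²² = a⁷, (a¹³)²³ = a²⁰, (a¹³)²⁴ = a², (a¹³)²⁵ = a¹⁵, (a¹³)²⁶ = a²⁸, (a¹³)²⁷ = a¹⁰, (a¹³)²⁸ = a²³, (a¹³)²⁹ = a⁵, (a¹³)³⁰ = a¹⁸, (a¹³)³¹ = e.
The smallest positive k with (a¹³)ᵏ = e is 31.

Answer: 31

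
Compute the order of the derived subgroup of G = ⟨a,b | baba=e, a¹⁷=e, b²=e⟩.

G' = [G, G] is generated by all commutators. The generator-pair commutators are: [a, b] = a².
The subgroup they normally generate is {e, a, a², a³, a⁴, a⁵, a⁶, a⁷, a⁸, a⁹, a¹⁰, a¹¹, a¹², a¹³, a¹⁴, a¹⁵, a¹⁶}, of order 17.
Check: |G/G'| = 34/17 = 2 is the order of the abelianisation.

Answer: 17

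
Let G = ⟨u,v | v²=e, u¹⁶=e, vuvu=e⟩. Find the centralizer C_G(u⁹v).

⟨u⁹v⟩ ⊆ C_G(u⁹v) since powers of u⁹v commute with u⁹v; so |C_G(u⁹v)| ≥ |⟨u⁹v⟩| = 2.
By orbit–stabilizer, |C_G(u⁹v)| = |G| / |conj. class of u⁹v| = 32 / 8 = 4.
The 4 elements commuting with u⁹v are {e, u⁸, uv, u⁹v}.

Answer: {e, u⁸, uv, u⁹v}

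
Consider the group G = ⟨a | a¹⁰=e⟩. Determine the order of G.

G is generated by a single element, so G is cyclic. The relator gives a¹⁰ = e and no smaller power is forced to be e, so the 10 powers {a, e, a², a³, a⁴, a⁵, a⁶, a⁷, a⁸, a⁹} are distinct. Hence |G| = 10.

Answer: 10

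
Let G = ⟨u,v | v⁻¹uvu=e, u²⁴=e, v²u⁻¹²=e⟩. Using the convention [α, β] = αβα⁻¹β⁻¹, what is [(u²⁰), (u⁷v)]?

[(u²⁰), (u⁷v)] = (u²⁰)·(u⁷v)·(u²⁰)⁻¹·(u⁷v)⁻¹.
  (u²⁰) · (u⁷v) = u³v
  (u³v) · (u⁴) = u¹¹v⁻¹
  (u¹¹v⁻¹) · (u⁷v⁻¹) = u¹⁶

Answer: u¹⁶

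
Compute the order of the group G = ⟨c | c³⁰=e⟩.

G is generated by a single element, so G is cyclic. The relator gives c³⁰ = e and no smaller power is forced to be e, so the 30 powers {c, e, c², c³, c⁴, c⁵, c⁶, c⁷, c⁸, c⁹, c²², c²³, c²¹, c²⁰, c²⁴, c²⁵, c²⁶, c²⁷, c²⁸, c²⁹, c¹², c¹³, c¹¹, c¹⁰, c¹⁴, c¹⁵, c¹⁶, c¹⁷, c¹⁸, c¹⁹} are distinct. Hence |G| = 30.

Answer: 30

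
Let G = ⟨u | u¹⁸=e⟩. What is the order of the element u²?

Compute successive powers until reaching e:
  (u²)¹ = u², (u²)² = u⁴, (u²)³ = u⁶, (u²)⁴ = u⁸, (u²)⁵ = u¹⁰, (u²)⁶ = u¹², (u²)⁷ = u¹⁴, (u²)⁸ = u¹⁶, (u²)⁹ = e.
The smallest positive k with (u²)ᵏ = e is 9.

Answer: 9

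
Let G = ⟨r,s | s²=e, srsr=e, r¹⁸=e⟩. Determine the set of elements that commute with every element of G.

An element z ∈ Z(G) iff z commutes with every generator.
For example r⁹ is central: (r⁹)·r = r¹⁰ = r·(r⁹); (r⁹)·s = r⁹s = s·(r⁹).
Whereas r ∉ Z(G) since r·s = rs ≠ r¹⁷s = s·r.
Checking each of the 36 elements this way gives Z(G) = {e, r⁹}, of order 2.

Answer: {e, r⁹}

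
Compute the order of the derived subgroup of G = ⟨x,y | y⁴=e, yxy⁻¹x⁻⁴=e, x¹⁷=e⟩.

G' = [G, G] is generated by all commutators. The generator-pair commutators are: [x, y] = x¹⁴.
The subgroup they normally generate is {e, x, x², x³, x⁴, x⁵, x⁶, x⁷, x⁸, x⁹, x¹⁰, x¹¹, x¹², x¹³, x¹⁴, x¹⁵, x¹⁶}, of order 17.
Check: |G/G'| = 68/17 = 4 is the order of the abelianisation.

Answer: 17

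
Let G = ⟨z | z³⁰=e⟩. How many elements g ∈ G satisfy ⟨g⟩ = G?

G is cyclic of order 30. An element generates G iff its order is 30, and a cyclic group of order 30 has exactly φ(30) = 8 such elements.

Answer: 8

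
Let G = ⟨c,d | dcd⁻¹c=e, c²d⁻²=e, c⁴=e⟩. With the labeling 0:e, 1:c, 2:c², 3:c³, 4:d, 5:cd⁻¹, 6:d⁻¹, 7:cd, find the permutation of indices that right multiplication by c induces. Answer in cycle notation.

(0 1 2 3)(4 5 6 7)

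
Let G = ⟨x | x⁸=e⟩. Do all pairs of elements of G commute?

G has a single generator, so G is cyclic and hence abelian.

Answer: Yes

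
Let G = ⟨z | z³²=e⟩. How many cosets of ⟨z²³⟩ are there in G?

First find ord(z²³) by computing successive powers:
  (z²³)¹ = z²³, (z²³)² = z¹⁴, (z²³)³ = z⁵, (z²³)⁴ = z²⁸, (z²³)⁵ = z¹⁹, (z²³)⁶ = z¹⁰, (z²³)⁷ = z, (z²³)⁸ = z²⁴, (z²³)⁹ = z¹⁵, (z²³)¹⁰ = z⁶, (z²³)¹¹ = z²⁹, (z²³)¹² = z²⁰, (z²³)¹³ = z¹¹, (z²³)¹⁴ = z², (z²³)¹⁵ = z²⁵, (z²³)¹⁶ = z¹⁶, (z²³)¹⁷ = z⁷, (z²³)¹⁸ = z³⁰, (z²³)¹⁹ = z²¹, (z²³)²⁰ = z¹², (z²³)²¹ = z³, (z²³)²² = z²⁶, (z²³)²³ = z¹⁷, (z²³)²⁴ = z⁸, (z²³)²⁵ = z³¹, (z²³)²⁶ = z²², (z²³)²⁷ = z¹³, (z²³)²⁸ = z⁴, (z²³)²⁹ = z²⁷, (z²³)³⁰ = z¹⁸, (z²³)³¹ = z⁹, (z²³)³² = e.
So |⟨z²³⟩| = ord(z²³) = 32. With |G| = 32, by Lagrange [G : ⟨z²³⟩] = 32/32 = 1.

Answer: 1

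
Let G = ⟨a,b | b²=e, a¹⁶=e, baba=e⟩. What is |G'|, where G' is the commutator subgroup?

G' = [G, G] is generated by all commutators. The generator-pair commutators are: [a, b] = a².
The subgroup they normally generate is {e, a², a⁴, a⁶, a⁸, a¹⁰, a¹², a¹⁴}, of order 8.
Check: |G/G'| = 32/8 = 4 is the order of the abelianisation.

Answer: 8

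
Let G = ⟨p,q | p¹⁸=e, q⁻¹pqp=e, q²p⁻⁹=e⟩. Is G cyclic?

Every cyclic group is abelian. But p·q = pq while q·p = p⁸q⁻¹, so p·q ≠ q·p and G is not abelian. Hence G is not cyclic.

Answer: No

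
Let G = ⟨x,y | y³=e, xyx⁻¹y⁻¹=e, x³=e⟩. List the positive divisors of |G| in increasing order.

|G| = 9 = 3². By Lagrange's theorem the order of any subgroup divides 9; the divisors of 9 are 1, 3, 9.

Answer: 1, 3, 9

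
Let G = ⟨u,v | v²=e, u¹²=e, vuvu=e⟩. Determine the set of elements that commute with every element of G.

An element z ∈ Z(G) iff z commutes with every generator.
For example u⁶ is central: (u⁶)·u = u⁷ = u·(u⁶); (u⁶)·v = u⁶v = v·(u⁶).
Whereas u ∉ Z(G) since u·v = uv ≠ u¹¹v = v·u.
Checking each of the 24 elements this way gives Z(G) = {e, u⁶}, of order 2.

Answer: {e, u⁶}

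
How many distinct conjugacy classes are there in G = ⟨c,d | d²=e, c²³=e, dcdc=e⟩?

The conjugacy classes (representative and size) are:
  [e] (size 1), [c] (size 2), [c²¹] (size 2), [c²⁰] (size 2), [c⁴] (size 2), [c¹⁸] (size 2), [c⁶] (size 2), [c¹⁶] (size 2), [c⁸] (size 2), [c⁹] (size 2), [c¹⁰] (size 2), [c¹²] (size 2), [c¹⁸d] (size 23).
Class equation: 1 + 2 + 2 + 2 + 2 + 2 + 2 + 2 + 2 + 2 + 2 + 2 + 23 = 46 = |G|. So G has 13 conjugacy classes.

Answer: 13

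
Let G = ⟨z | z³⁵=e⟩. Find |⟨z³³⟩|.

|⟨z³³⟩| equals the order of z³³. Compute successive powers until reaching e:
  (z³³)¹ = z³³, (z³³)² = z³¹, (z³³)³ = z²⁹, (z³³)⁴ = z²⁷, (z³³)⁵ = z²⁵, (z³³)⁶ = z²³, (z³³)⁷ = z²¹, (z³³)⁸ = z¹⁹, (z³³)⁹ = z¹⁷, (z³³)¹⁰ = z¹⁵, (z³³)¹¹ = z¹³, (z³³)¹² = z¹¹, (z³³)¹³ = z⁹, (z³³)¹⁴ = z⁷, (z³³)¹⁵ = z⁵, (z³³)¹⁶ = z³, (z³³)¹⁷ = z, (z³³)¹⁸ = z³⁴, (z³³)¹⁹ = z³², (z³³)²⁰ = z³⁰, (z³³)²¹ = z²⁸, (z³³)²² = z²⁶, (z³³)²³ = z²⁴, (z³³)²⁴ = z²², (z³³)²⁵ = z²⁰, (z³³)²⁶ = z¹⁸, (z³³)²⁷ = z¹⁶, (z³³)²⁸ = z¹⁴, (z³³)²⁹ = z¹², (z³³)³⁰ = z¹⁰, (z³³)³¹ = z⁸, (z³³)³² = z⁶, (z³³)³³ = z⁴, (z³³)³⁴ = z², (z³³)³⁵ = e.
The smallest positive k with (z³³)ᵏ = e is 35, so |⟨z³³⟩| = 35.

Answer: 35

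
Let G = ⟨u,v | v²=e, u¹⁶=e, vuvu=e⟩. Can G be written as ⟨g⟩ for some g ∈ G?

Every cyclic group is abelian. But u·v = uv while v·u = u¹⁵v, so u·v ≠ v·u and G is not abelian. Hence G is not cyclic.

Answer: No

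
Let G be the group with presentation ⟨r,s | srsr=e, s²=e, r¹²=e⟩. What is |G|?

Enumerate words in the generators, reducing via the relations: the distinct elements are
  {e, r, s, rs, r², r³, r⁴, r⁵, r⁶, r⁷, r⁸, r⁹, r²s, r³s, r¹¹, r¹⁰, r⁴s, r⁵s, r⁶s, r⁷s, r⁸s, r⁹s, r¹¹s, r¹⁰s}.
No further products give new elements, so |G| = 24.

Answer: 24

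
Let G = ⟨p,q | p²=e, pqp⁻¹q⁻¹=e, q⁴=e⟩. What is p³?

Compute successive powers of p, reducing at each step:
  p²: p · p = e
  p³: e · p = p

Answer: p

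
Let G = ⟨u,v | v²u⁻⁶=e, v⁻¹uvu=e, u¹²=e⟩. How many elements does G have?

Enumerate words in the generators, reducing via the relations: the distinct elements are
  {e, u, v, uv, u², u³, u⁴, u⁵, u⁶, u⁷, u⁸, u⁹, u²v, u³v, u¹¹, u¹⁰, u⁴v, u⁵v, v⁻¹, uv⁻¹, u²v⁻¹, u³v⁻¹, u⁴v⁻¹, u⁵v⁻¹}.
No further products give new elements, so |G| = 24.

Answer: 24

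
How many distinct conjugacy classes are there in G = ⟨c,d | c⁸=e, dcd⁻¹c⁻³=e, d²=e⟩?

The conjugacy classes (representative and size) are:
  [e] (size 1), [c³] (size 2), [c²] (size 2), [c⁴] (size 1), [c⁵] (size 2), [c⁴d] (size 4), [cd] (size 4).
Class equation: 1 + 2 + 2 + 1 + 2 + 4 + 4 = 16 = |G|. So G has 7 conjugacy classes.

Answer: 7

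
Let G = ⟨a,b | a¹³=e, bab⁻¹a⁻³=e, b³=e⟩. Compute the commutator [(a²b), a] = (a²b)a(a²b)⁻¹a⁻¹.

[(a²b), a] = (a²b)·a·(a²b)⁻¹·a⁻¹.
  (a²b) · a = a⁵b
  (a⁵b) · (a⁸b²) = a³
  (a³) · (a¹²) = a²

Answer: a²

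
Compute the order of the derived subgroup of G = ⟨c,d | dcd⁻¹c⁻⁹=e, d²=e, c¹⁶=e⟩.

G' = [G, G] is generated by all commutators. The generator-pair commutators are: [c, d] = c⁸.
The subgroup they normally generate is {e, c⁸}, of order 2.
Check: |G/G'| = 32/2 = 16 is the order of the abelianisation.

Answer: 2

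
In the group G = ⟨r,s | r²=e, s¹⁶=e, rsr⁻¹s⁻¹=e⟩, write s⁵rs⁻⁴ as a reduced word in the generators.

Multiply left to right, reducing at each step:
  (s⁵) · r = rs⁵
  (rs⁵) · s⁻⁴ = rs

Answer: rs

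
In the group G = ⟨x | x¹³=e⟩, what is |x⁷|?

Compute successive powers until reaching e:
  (x⁷)¹ = x⁷, (x⁷)² = x, (x⁷)³ = x⁸, (x⁷)⁴ = x², (x⁷)⁵ = x⁹, (x⁷)⁶ = x³, (x⁷)⁷ = x¹⁰, (x⁷)⁸ = x⁴, (x⁷)⁹ = x¹¹, (x⁷)¹⁰ = x⁵, (x⁷)¹¹ = x¹², (x⁷)¹² = x⁶, (x⁷)¹³ = e.
The smallest positive k with (x⁷)ᵏ = e is 13.

Answer: 13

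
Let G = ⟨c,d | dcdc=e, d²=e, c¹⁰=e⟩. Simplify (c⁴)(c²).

Compute (c⁴) · (c²) by multiplying left to right and reducing via the relations at each step:
  (c⁴) · c² = c⁶

Answer: c⁶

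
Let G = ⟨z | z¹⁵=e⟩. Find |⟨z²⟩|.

|⟨z²⟩| equals the order of z². Compute successive powers until reaching e:
  (z²)¹ = z², (z²)² = z⁴, (z²)³ = z⁶, (z²)⁴ = z⁸, (z²)⁵ = z¹⁰, (z²)⁶ = z¹², (z²)⁷ = z¹⁴, (z²)⁸ = z, (z²)⁹ = z³, (z²)¹⁰ = z⁵, (z²)¹¹ = z⁷, (z²)¹² = z⁹, (z²)¹³ = z¹¹, (z²)¹⁴ = z¹³, (z²)¹⁵ = e.
The smallest positive k with (z²)ᵏ = e is 15, so |⟨z²⟩| = 15.

Answer: 15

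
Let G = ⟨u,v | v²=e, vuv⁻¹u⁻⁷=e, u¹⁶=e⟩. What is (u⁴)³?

Compute successive powers of (u⁴), reducing at each step:
  (u⁴)²: (u⁴) · u⁴ = u⁸
  (u⁴)³: (u⁸) · u⁴ = u¹²

Answer: u¹²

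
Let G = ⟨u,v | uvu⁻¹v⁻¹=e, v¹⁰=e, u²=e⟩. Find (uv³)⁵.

Compute successive powers of (uv³), reducing at each step:
  (uv³)²: (uv³) · u = v³;   (v³) · v³ = v⁶
  (uv³)³: (v⁶) · u = uv⁶;   (uv⁶) · v³ = uv⁹
  (uv³)⁴: (uv⁹) · u = v⁹;   (v⁹) · v³ = v²
  (uv³)⁵: (v²) · u = uv²;   (uv²) · v³ = uv⁵

Answer: uv⁵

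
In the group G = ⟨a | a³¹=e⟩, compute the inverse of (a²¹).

The order of (a²¹) is 31 (smallest k with (a²¹)ᵏ = e), so (a²¹)⁻¹ = (a²¹)³⁰ = a¹⁰.
Check: (a²¹) · (a¹⁰) → (a²¹) · a¹⁰ = e, giving e as required.

Answer: a¹⁰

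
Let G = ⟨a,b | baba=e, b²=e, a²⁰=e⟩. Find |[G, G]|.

G' = [G, G] is generated by all commutators. The generator-pair commutators are: [a, b] = a².
The subgroup they normally generate is {e, a², a⁴, a⁶, a⁸, a¹⁰, a¹², a¹⁴, a¹⁶, a¹⁸}, of order 10.
Check: |G/G'| = 40/10 = 4 is the order of the abelianisation.

Answer: 10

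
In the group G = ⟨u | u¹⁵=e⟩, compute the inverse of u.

The order of u is 15 (smallest k with uᵏ = e), so u⁻¹ = u¹⁴ = u¹⁴.
Check: u · (u¹⁴) → u · u¹⁴ = e, giving e as required.

Answer: u¹⁴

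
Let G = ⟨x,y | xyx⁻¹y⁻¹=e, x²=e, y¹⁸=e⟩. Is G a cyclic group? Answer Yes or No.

|G| = 36, but the maximum element order in G is 18 < 36. No single element generates all of G, so G is not cyclic.

Answer: No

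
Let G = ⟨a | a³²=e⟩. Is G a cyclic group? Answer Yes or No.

|G| = 32. The element a has order 32 (its powers give 32 distinct elements), so ⟨a⟩ = G and G is cyclic.

Answer: Yes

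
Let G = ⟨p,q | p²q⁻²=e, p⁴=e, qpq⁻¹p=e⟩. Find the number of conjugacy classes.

The conjugacy classes (representative and size) are:
  [e] (size 1), [p³] (size 2), [p²] (size 1), [q⁻¹] (size 2), [pq] (size 2).
Class equation: 1 + 2 + 1 + 2 + 2 = 8 = |G|. So G has 5 conjugacy classes.

Answer: 5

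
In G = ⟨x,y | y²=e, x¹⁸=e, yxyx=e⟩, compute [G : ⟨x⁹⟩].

First find ord(x⁹) by computing successive powers:
  (x⁹)¹ = x⁹, (x⁹)² = e.
So |⟨x⁹⟩| = ord(x⁹) = 2. With |G| = 36, by Lagrange [G : ⟨x⁹⟩] = 36/2 = 18.

Answer: 18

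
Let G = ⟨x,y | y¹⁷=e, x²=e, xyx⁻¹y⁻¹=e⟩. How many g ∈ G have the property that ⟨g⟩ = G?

G is cyclic of order 34. An element generates G iff its order is 34, and a cyclic group of order 34 has exactly φ(34) = 16 such elements.

Answer: 16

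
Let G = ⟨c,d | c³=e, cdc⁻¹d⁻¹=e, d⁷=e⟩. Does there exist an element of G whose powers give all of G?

|G| = 21. The element cd has order 21 (its powers give 21 distinct elements), so ⟨cd⟩ = G and G is cyclic.

Answer: Yes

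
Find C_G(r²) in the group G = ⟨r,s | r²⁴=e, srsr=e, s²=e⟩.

⟨r²⟩ ⊆ C_G(r²) since powers of r² commute with r²; so |C_G(r²)| ≥ |⟨r²⟩| = 12.
By orbit–stabilizer, |C_G(r²)| = |G| / |conj. class of r²| = 48 / 2 = 24.
The 24 elements commuting with r² are {e, r, r², r³, r⁴, r⁵, r⁶, r⁷, r⁸, r⁹, r¹⁰, r¹¹, r¹², r¹³, r¹⁴, r¹⁵, r¹⁶, r¹⁷, r¹⁸, r¹⁹, r²⁰, r²¹, r²², r²³}.

Answer: {e, r, r², r³, r⁴, r⁵, r⁶, r⁷, r⁸, r⁹, r¹⁰, r¹¹, r¹², r¹³, r¹⁴, r¹⁵, r¹⁶, r¹⁷, r¹⁸, r¹⁹, r²⁰, r²¹, r²², r²³}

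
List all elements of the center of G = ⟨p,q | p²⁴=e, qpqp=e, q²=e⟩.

An element z ∈ Z(G) iff z commutes with every generator.
For example p¹² is central: (p¹²)·p = p¹³ = p·(p¹²); (p¹²)·q = p¹²q = q·(p¹²).
Whereas p ∉ Z(G) since p·q = pq ≠ p²³q = q·p.
Checking each of the 48 elements this way gives Z(G) = {e, p¹²}, of order 2.

Answer: {e, p¹²}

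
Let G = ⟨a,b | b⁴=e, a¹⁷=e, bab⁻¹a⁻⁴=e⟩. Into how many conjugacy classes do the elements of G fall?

The conjugacy classes (representative and size) are:
  [e] (size 1), [a⁴] (size 4), [a²] (size 4), [a⁵] (size 4), [a¹¹] (size 4), [a⁷b] (size 17), [a³b²] (size 17), [a⁹b³] (size 17).
Class equation: 1 + 4 + 4 + 4 + 4 + 17 + 17 + 17 = 68 = |G|. So G has 8 conjugacy classes.

Answer: 8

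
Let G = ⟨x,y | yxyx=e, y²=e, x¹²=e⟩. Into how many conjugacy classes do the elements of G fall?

The conjugacy classes (representative and size) are:
  [e] (size 1), [x¹¹] (size 2), [x²] (size 2), [x⁹] (size 2), [x⁴] (size 2), [x⁵] (size 2), [x⁶] (size 1), [y] (size 6), [xy] (size 6).
Class equation: 1 + 2 + 2 + 2 + 2 + 2 + 1 + 6 + 6 = 24 = |G|. So G has 9 conjugacy classes.

Answer: 9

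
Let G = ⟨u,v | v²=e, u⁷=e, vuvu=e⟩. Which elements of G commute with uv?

⟨uv⟩ ⊆ C_G(uv) since powers of uv commute with uv; so |C_G(uv)| ≥ |⟨uv⟩| = 2.
By orbit–stabilizer, |C_G(uv)| = |G| / |conj. class of uv| = 14 / 7 = 2.
The 2 elements commuting with uv are {e, uv}.

Answer: {e, uv}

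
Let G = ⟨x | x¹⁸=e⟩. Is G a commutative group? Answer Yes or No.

G has a single generator, so G is cyclic and hence abelian.

Answer: Yes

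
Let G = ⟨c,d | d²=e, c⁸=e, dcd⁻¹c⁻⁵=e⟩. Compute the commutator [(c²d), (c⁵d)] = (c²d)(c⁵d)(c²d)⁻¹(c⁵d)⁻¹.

[(c²d), (c⁵d)] = (c²d)·(c⁵d)·(c²d)⁻¹·(c⁵d)⁻¹.
  (c²d) · (c⁵d) = c³
  (c³) · (c⁶d) = cd
  (cd) · (c⁷d) = c⁴

Answer: c⁴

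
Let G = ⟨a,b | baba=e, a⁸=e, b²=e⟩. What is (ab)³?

Compute successive powers of (ab), reducing at each step:
  (ab)²: (ab) · a = b;   b · b = e
  (ab)³: e · a = a;   a · b = ab

Answer: ab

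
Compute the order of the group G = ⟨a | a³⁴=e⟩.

G is generated by a single element, so G is cyclic. The relator gives a³⁴ = e and no smaller power is forced to be e, so the 34 powers {a, e, a², a³, a⁴, a⁵, a⁶, a⁷, a⁸, a⁹, a²², a²³, a²¹, a²⁰, a²⁴, a²⁵, a²⁶, a²⁷, a²⁸, a²⁹, a³², a³³, a³¹, a³⁰, a¹², a¹³, a¹¹, a¹⁰, a¹⁴, a¹⁵, a¹⁶, a¹⁷, a¹⁸, a¹⁹} are distinct. Hence |G| = 34.

Answer: 34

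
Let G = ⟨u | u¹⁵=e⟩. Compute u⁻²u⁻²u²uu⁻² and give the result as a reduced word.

Multiply left to right, reducing at each step:
  (u¹³) · u⁻² = u¹¹
  (u¹¹) · u² = u¹³
  (u¹³) · u = u¹⁴
  (u¹⁴) · u⁻² = u¹²

Answer: u¹²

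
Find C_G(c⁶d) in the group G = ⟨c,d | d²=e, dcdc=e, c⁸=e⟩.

⟨c⁶d⟩ ⊆ C_G(c⁶d) since powers of c⁶d commute with c⁶d; so |C_G(c⁶d)| ≥ |⟨c⁶d⟩| = 2.
By orbit–stabilizer, |C_G(c⁶d)| = |G| / |conj. class of c⁶d| = 16 / 4 = 4.
The 4 elements commuting with c⁶d are {e, c⁴, c²d, c⁶d}.

Answer: {e, c⁴, c²d, c⁶d}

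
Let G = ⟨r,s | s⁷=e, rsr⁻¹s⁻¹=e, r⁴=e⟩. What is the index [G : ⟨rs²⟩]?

First find ord(rs²) by computing successive powers:
  (rs²)¹ = rs², (rs²)² = r²s⁴, (rs²)³ = r³s⁶, (rs²)⁴ = s, (rs²)⁵ = rs³, (rs²)⁶ = r²s⁵, (rs²)⁷ = r³, (rs²)⁸ = s², (rs²)⁹ = rs⁴, (rs²)¹⁰ = r²s⁶, (rs²)¹¹ = r³s, (rs²)¹² = s³, (rs²)¹³ = rs⁵, (rs²)¹⁴ = r², (rs²)¹⁵ = r³s², (rs²)¹⁶ = s⁴, (rs²)¹⁷ = rs⁶, (rs²)¹⁸ = r²s, (rs²)¹⁹ = r³s³, (rs²)²⁰ = s⁵, (rs²)²¹ = r, (rs²)²² = r²s², (rs²)²³ = r³s⁴, (rs²)²⁴ = s⁶, (rs²)²⁵ = rs, (rs²)²⁶ = r²s³, (rs²)²⁷ = r³s⁵, (rs²)²⁸ = e.
So |⟨rs²⟩| = ord(rs²) = 28. With |G| = 28, by Lagrange [G : ⟨rs²⟩] = 28/28 = 1.

Answer: 1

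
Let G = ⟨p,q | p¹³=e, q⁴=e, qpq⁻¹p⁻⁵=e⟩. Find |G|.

Enumerate words in the generators, reducing via the relations: the distinct elements are
  {e, p, q, pq, p², p³, p⁴, p⁵, p⁶, p⁷, p⁸, p⁹, q², q³, pq², pq³, p²q, p³q, p¹², p¹¹, p¹⁰, p⁴q, p⁵q, p⁶q, p⁷q, p⁸q, p⁹q, p²q², p²q³, p³q², p³q³, p¹²q, p¹¹q, p¹⁰q, p⁴q², p⁴q³, p⁵q², p⁵q³, p⁶q², p⁶q³, p⁷q², p⁷q³, p⁸q², p⁸q³, p⁹q², p⁹q³, p¹²q², p¹²q³, p¹¹q², p¹¹q³, p¹⁰q², p¹⁰q³}.
No further products give new elements, so |G| = 52.

Answer: 52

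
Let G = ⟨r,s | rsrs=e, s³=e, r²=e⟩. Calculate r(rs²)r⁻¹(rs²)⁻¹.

[r, (rs²)] = r·(rs²)·r⁻¹·(rs²)⁻¹.
  r · (rs²) = s²
  (s²) · r = rs
  (rs) · (rs²) = s

Answer: s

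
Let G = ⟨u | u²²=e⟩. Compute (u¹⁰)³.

Compute successive powers of (u¹⁰), reducing at each step:
  (u¹⁰)²: (u¹⁰) · u¹⁰ = u²⁰
  (u¹⁰)³: (u²⁰) · u¹⁰ = u⁸

Answer: u⁸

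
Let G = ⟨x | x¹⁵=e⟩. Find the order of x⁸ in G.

Compute successive powers until reaching e:
  (x⁸)¹ = x⁸, (x⁸)² = x, (x⁸)³ = x⁹, (x⁸)⁴ = x², (x⁸)⁵ = x¹⁰, (x⁸)⁶ = x³, (x⁸)⁷ = x¹¹, (x⁸)⁸ = x⁴, (x⁸)⁹ = x¹², (x⁸)¹⁰ = x⁵, (x⁸)¹¹ = x¹³, (x⁸)¹² = x⁶, (x⁸)¹³ = x¹⁴, (x⁸)¹⁴ = x⁷, (x⁸)¹⁵ = e.
The smallest positive k with (x⁸)ᵏ = e is 15.

Answer: 15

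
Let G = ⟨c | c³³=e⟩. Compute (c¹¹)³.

Compute successive powers of (c¹¹), reducing at each step:
  (c¹¹)²: (c¹¹) · c¹¹ = c²²
  (c¹¹)³: (c²²) · c¹¹ = e

Answer: e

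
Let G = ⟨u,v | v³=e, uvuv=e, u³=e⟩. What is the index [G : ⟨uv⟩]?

First find ord(uv) by computing successive powers:
  (uv)¹ = uv, (uv)² = e.
So |⟨uv⟩| = ord(uv) = 2. With |G| = 12, by Lagrange [G : ⟨uv⟩] = 12/2 = 6.

Answer: 6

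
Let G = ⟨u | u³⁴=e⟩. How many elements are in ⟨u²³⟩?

|⟨u²³⟩| equals the order of u²³. Compute successive powers until reaching e:
  (u²³)¹ = u²³, (u²³)² = u¹², (u²³)³ = u, (u²³)⁴ = u²⁴, (u²³)⁵ = u¹³, (u²³)⁶ = u², (u²³)⁷ = u²⁵, (u²³)⁸ = u¹⁴, (u²³)⁹ = u³, (u²³)¹⁰ = u²⁶, (u²³)¹¹ = u¹⁵, (u²³)¹² = u⁴, (u²³)¹³ = u²⁷, (u²³)¹⁴ = u¹⁶, (u²³)¹⁵ = u⁵, (u²³)¹⁶ = u²⁸, (u²³)¹⁷ = u¹⁷, (u²³)¹⁸ = u⁶, (u²³)¹⁹ = u²⁹, (u²³)²⁰ = u¹⁸, (u²³)²¹ = u⁷, (u²³)²² = u³⁰, (u²³)²³ = u¹⁹, (u²³)²⁴ = u⁸, (u²³)²⁵ = u³¹, (u²³)²⁶ = u²⁰, (u²³)²⁷ = u⁹, (u²³)²⁸ = u³², (u²³)²⁹ = u²¹, (u²³)³⁰ = u¹⁰, (u²³)³¹ = u³³, (u²³)³² = u²², (u²³)³³ = u¹¹, (u²³)³⁴ = e.
The smallest positive k with (u²³)ᵏ = e is 34, so |⟨u²³⟩| = 34.

Answer: 34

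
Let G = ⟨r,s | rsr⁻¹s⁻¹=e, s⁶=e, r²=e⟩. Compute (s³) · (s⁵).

Compute (s³) · (s⁵) by multiplying left to right and reducing via the relations at each step:
  (s³) · s⁵ = s²

Answer: s²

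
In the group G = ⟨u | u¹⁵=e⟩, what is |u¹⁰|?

Compute successive powers until reaching e:
  (u¹⁰)¹ = u¹⁰, (u¹⁰)² = u⁵, (u¹⁰)³ = e.
The smallest positive k with (u¹⁰)ᵏ = e is 3.

Answer: 3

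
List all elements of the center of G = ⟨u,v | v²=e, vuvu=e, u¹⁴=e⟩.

An element z ∈ Z(G) iff z commutes with every generator.
For example u⁷ is central: (u⁷)·u = u⁸ = u·(u⁷); (u⁷)·v = u⁷v = v·(u⁷).
Whereas u ∉ Z(G) since u·v = uv ≠ u¹³v = v·u.
Checking each of the 28 elements this way gives Z(G) = {e, u⁷}, of order 2.

Answer: {e, u⁷}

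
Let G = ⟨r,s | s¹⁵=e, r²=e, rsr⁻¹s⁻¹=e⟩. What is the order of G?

Enumerate words in the generators, reducing via the relations: the distinct elements are
  {e, r, s, rs, s², s³, s⁴, s⁵, s⁶, s⁷, s⁸, s⁹, rs², rs³, rs⁴, rs⁵, rs⁶, rs⁷, rs⁸, rs⁹, s¹², s¹³, s¹¹, s¹⁰, s¹⁴, rs¹², rs¹³, rs¹¹, rs¹⁰, rs¹⁴}.
No further products give new elements, so |G| = 30.

Answer: 30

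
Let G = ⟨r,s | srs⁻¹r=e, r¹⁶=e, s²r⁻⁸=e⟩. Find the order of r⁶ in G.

Compute successive powers until reaching e:
  (r⁶)¹ = r⁶, (r⁶)² = r¹², (r⁶)³ = r², (r⁶)⁴ = r⁸, (r⁶)⁵ = r¹⁴, (r⁶)⁶ = r⁴, (r⁶)⁷ = r¹⁰, (r⁶)⁸ = e.
The smallest positive k with (r⁶)ᵏ = e is 8.

Answer: 8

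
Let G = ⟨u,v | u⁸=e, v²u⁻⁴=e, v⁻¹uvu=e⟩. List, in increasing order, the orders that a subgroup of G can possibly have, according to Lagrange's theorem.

|G| = 16 = 2⁴. By Lagrange's theorem the order of any subgroup divides 16; the divisors of 16 are 1, 2, 4, 8, 16.

Answer: 1, 2, 4, 8, 16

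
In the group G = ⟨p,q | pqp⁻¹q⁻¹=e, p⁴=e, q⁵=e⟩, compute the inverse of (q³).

The order of (q³) is 5 (smallest k with (q³)ᵏ = e), so (q³)⁻¹ = (q³)⁴ = q².
Check: (q³) · (q²) → (q³) · q² = e, giving e as required.

Answer: q²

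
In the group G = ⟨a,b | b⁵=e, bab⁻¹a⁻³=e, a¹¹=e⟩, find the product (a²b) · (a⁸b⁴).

Compute (a²b) · (a⁸b⁴) by multiplying left to right and reducing via the relations at each step:
  (a²b) · a⁸ = a⁴b
  (a⁴b) · b⁴ = a⁴

Answer: a⁴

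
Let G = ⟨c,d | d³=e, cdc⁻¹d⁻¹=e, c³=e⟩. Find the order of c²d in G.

Compute successive powers until reaching e:
  (c²d)¹ = c²d, (c²d)² = cd², (c²d)³ = e.
The smallest positive k with (c²d)ᵏ = e is 3.

Answer: 3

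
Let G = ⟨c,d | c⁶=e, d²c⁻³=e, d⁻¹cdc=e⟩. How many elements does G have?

Enumerate words in the generators, reducing via the relations: the distinct elements are
  {c, d, e, cd, c², c³, c⁴, c⁵, c²d, d⁻¹, cd⁻¹, c²d⁻¹}.
No further products give new elements, so |G| = 12.

Answer: 12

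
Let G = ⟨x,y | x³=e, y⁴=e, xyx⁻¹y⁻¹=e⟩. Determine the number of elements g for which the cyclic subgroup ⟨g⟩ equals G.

G is cyclic of order 12. An element generates G iff its order is 12, and a cyclic group of order 12 has exactly φ(12) = 4 such elements.

Answer: 4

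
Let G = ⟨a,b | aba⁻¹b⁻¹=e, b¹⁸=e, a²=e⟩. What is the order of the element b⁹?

Compute successive powers until reaching e:
  (b⁹)¹ = b⁹, (b⁹)² = e.
The smallest positive k with (b⁹)ᵏ = e is 2.

Answer: 2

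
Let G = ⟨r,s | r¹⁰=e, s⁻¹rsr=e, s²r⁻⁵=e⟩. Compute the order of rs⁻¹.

Compute successive powers until reaching e:
  (rs⁻¹)¹ = rs⁻¹, (rs⁻¹)² = r⁵, (rs⁻¹)³ = rs, (rs⁻¹)⁴ = e.
The smallest positive k with (rs⁻¹)ᵏ = e is 4.

Answer: 4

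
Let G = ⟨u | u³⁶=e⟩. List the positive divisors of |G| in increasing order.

|G| = 36 = 2² · 3². By Lagrange's theorem the order of any subgroup divides 36; the divisors of 36 are 1, 2, 3, 4, 6, 9, 12, 18, 36.

Answer: 1, 2, 3, 4, 6, 9, 12, 18, 36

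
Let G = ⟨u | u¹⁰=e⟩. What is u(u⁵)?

Compute u · (u⁵) by multiplying left to right and reducing via the relations at each step:
  u · u⁵ = u⁶

Answer: u⁶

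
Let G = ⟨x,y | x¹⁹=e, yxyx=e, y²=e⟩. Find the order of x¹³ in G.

Compute successive powers until reaching e:
  (x¹³)¹ = x¹³, (x¹³)² = x⁷, (x¹³)³ = x, (x¹³)⁴ = x¹⁴, (x¹³)⁵ = x⁸, (x¹³)⁶ = x², (x¹³)⁷ = x¹⁵, (x¹³)⁸ = x⁹, (x¹³)⁹ = x³, (x¹³)¹⁰ = x¹⁶, (x¹³)¹¹ = x¹⁰, (x¹³)¹² = x⁴, (x¹³)¹³ = x¹⁷, (x¹³)¹⁴ = x¹¹, (x¹³)¹⁵ = x⁵, (x¹³)¹⁶ = x¹⁸, (x¹³)¹⁷ = x¹², (x¹³)¹⁸ = x⁶, (x¹³)¹⁹ = e.
The smallest positive k with (x¹³)ᵏ = e is 19.

Answer: 19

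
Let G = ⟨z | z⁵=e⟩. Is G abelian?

G has a single generator, so G is cyclic and hence abelian.

Answer: Yes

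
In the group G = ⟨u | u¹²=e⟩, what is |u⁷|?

Compute successive powers until reaching e:
  (u⁷)¹ = u⁷, (u⁷)² = u², (u⁷)³ = u⁹, (u⁷)⁴ = u⁴, (u⁷)⁵ = u¹¹, (u⁷)⁶ = u⁶, (u⁷)⁷ = u, (u⁷)⁸ = u⁸, (u⁷)⁹ = u³, (u⁷)¹⁰ = u¹⁰, (u⁷)¹¹ = u⁵, (u⁷)¹² = e.
The smallest positive k with (u⁷)ᵏ = e is 12.

Answer: 12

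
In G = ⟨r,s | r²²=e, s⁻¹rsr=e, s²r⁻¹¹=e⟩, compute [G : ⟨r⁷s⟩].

First find ord(r⁷s) by computing successive powers:
  (r⁷s)¹ = r⁷s, (r⁷s)² = r¹¹, (r⁷s)³ = r⁷s⁻¹, (r⁷s)⁴ = e.
So |⟨r⁷s⟩| = ord(r⁷s) = 4. With |G| = 44, by Lagrange [G : ⟨r⁷s⟩] = 44/4 = 11.

Answer: 11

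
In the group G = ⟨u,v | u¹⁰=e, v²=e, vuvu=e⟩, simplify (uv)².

Compute successive powers of (uv), reducing at each step:
  (uv)²: (uv) · u = v;   v · v = e

Answer: e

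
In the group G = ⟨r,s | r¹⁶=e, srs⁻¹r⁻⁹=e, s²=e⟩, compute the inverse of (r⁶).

The order of (r⁶) is 8 (smallest k with (r⁶)ᵏ = e), so (r⁶)⁻¹ = (r⁶)⁷ = r¹⁰.
Check: (r⁶) · (r¹⁰) → (r⁶) · r¹⁰ = e, giving e as required.

Answer: r¹⁰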